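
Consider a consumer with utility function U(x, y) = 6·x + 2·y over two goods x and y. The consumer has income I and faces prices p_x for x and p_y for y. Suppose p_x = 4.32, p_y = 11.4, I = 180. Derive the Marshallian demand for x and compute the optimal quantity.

x* = 41.6667

Linear utility — the consumer picks whichever good has higher MU/price: 6/4.32 = 1.3889 vs 2/11.4 = 0.1754.
x gives more utility per dollar, so spend all income on x: x* = I/p_x, y* = 0.
Numerically: x* = 41.6667, y* = 0.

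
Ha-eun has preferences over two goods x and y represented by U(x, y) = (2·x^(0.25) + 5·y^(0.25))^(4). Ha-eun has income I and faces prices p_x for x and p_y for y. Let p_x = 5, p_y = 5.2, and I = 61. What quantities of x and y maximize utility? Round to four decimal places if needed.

x* = 2.8053, y* = 9.0334

MRS = MU_x/MU_y = (2/5)·(y/x)^(0.75). Set equal to p_x/p_y.
Hence y/x = ((5/2)·p_x/p_y)^(1/(0.75)), i.e. raised to the 4/3 power.
With the ratio pinned down, the budget gives x* = I/(p_x + p_y·(y/x)) and y* = (y/x)·x*.
Numerically y/x = 3.220146, so x* = 61/(5 + 5.2·3.220146) = 2.8053 and y* = 3.220146·2.8053 = 9.0334.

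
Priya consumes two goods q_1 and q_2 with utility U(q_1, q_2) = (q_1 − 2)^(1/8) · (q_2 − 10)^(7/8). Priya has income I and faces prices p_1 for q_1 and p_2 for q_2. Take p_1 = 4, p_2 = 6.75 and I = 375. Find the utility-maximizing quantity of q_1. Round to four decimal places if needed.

q_1* = 11.3594

Let q_1' = q_1−2, q_2' = q_2−10. MRS = (1/7)·q_2'/q_1' = p_1/p_2.
After buying the subsistence bundle (2, 10), a share 0.125 of the remaining income goes to q_1: q_1* = 2 + 0.125·(I − 2p_1 − 10p_2)/p_1.
Discretionary income = 375 − 2·4 − 10·6.75 = 299.5; q_1* = 2 + 0.125·299.5/4 = 11.3594.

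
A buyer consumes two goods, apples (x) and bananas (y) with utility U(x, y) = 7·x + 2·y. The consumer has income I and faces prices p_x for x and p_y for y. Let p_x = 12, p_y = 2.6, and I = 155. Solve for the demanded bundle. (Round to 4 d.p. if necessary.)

y gives more utility per dollar, so spend all income on y: y* = I/p_y, x* = 0.
Numerically: x* = 0, y* = 59.6154.

x* = 0, y* = 59.6154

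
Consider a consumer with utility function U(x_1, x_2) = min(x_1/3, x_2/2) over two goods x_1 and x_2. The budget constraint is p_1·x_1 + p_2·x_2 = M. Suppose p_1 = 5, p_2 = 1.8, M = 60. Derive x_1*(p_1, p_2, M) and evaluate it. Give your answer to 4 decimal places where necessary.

x_1* = 9.6774

Here 3·5 + 2·1.8 = 18.6, giving x_1* = 9.6774.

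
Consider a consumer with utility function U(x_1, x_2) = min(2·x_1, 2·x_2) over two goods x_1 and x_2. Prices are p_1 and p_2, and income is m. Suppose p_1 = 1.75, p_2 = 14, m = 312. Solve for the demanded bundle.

x_1* = 19.8095, x_2* = 19.8095

Leontief preferences: the optimum is at the kink where x_1/2 = x_2/2, i.e. x_2 = x_1.
Budget: p_1·x_1 + p_2·x_1 = m, so (2·p_1 + 2·p_2)·x_1 = 2·m.
Demand: x_1*(p_1,p_2,m) = 2·m/(2·p_1 + 2·p_2), x_2* = 2·m/(2·p_1 + 2·p_2).
Here 2·1.75 + 2·14 = 31.5, giving x_1* = 19.8095 and x_2* = 19.8095.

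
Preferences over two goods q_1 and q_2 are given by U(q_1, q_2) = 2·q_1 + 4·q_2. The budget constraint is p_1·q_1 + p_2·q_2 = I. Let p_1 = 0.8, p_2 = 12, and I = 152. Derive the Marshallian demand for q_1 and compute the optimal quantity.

q_1* = 190

Perfect substitutes: compare marginal utility per dollar. 2/p_1 vs 4/p_2 → 2.5 vs 0.3333.
q_1 gives more utility per dollar, so spend all income on q_1: q_1* = I/p_1, q_2* = 0.
Numerically: q_1* = 190, q_2* = 0.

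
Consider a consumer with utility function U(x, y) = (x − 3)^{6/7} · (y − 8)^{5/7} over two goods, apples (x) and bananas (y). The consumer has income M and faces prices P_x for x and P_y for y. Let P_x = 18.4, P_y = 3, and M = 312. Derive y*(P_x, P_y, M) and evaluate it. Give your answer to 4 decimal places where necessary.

Let x' = x−3, y' = y−8. MRS = (6/5)·y'/x' = P_x/P_y.
Substituting into the budget: x* = 3 + 6/11·(M − 3·P_x − 8·P_y)/P_x, and y* = 8 + 5/11·(…)/P_y.
Discretionary income = 312 − 3·18.4 − 8·3 = 232.8; y* = 8 + 5/11·232.8/3 = 43.2727.

y* = 43.2727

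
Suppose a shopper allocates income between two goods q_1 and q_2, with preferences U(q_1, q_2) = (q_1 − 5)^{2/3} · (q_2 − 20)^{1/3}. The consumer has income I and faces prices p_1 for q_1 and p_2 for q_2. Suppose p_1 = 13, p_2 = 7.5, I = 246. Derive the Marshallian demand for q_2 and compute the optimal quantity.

This is Cobb-Douglas in (q_1−5, q_2−20): tangency gives 2/3·p_2·(q_2−20) = 1/3·p_1·(q_1−5).
After buying the subsistence bundle (5, 20), a share 2/3 of the remaining income goes to q_1: q_1* = 5 + 2/3·(I − 5p_1 − 20p_2)/p_1.
Discretionary income = 246 − 5·13 − 20·7.5 = 31; q_2* = 20 + 1/3·31/7.5 = 21.3778.

q_2* = 21.3778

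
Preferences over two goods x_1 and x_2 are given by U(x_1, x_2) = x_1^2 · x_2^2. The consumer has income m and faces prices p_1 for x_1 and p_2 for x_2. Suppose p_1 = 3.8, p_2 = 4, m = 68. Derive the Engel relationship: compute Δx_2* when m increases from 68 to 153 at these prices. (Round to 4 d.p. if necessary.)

Δx_2* = 10.625

MU_x_1/MU_x_2 = (2·x_2)/(2·x_1); tangency sets this equal to p_1/p_2.
So 2·p_2·x_2 = 2·p_1·x_1; combined with the budget, a share 0.5 of income goes to x_1.
Demand: x_1*(p_1,p_2,m) = 0.5·m/p_1 and x_2* = 0.5·m/p_2.
At p_1=3.8, p_2=4, m=68: x_2* = 0.5·68/4 = 8.5.
At m' = 153: x_2* = 19.125. Change: 19.125 − 8.5 = 10.625.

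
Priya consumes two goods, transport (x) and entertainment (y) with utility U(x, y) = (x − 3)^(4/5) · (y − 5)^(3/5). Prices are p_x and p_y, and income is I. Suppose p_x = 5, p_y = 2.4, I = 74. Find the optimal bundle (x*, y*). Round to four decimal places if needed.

x* = 8.3714, y* = 13.3929

MRS = (4/3)·(y−5)/(x−3). Tangency with p_x/p_y gives y−5 = (3/4)·(p_x/p_y)·(x−3).
After buying the subsistence bundle (3, 5), a share 4/7 of the remaining income goes to x: x* = 3 + 4/7·(I − 3p_x − 5p_y)/p_x.
Discretionary income = 74 − 3·5 − 5·2.4 = 47; x* = 3 + 4/7·47/5 = 8.3714; y* = 5 + 3/7·47/2.4 = 13.3929.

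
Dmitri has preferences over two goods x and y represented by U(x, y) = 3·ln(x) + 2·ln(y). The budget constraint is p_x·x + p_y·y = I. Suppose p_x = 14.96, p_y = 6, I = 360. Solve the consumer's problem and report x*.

Tangency: MRS = (3/2)·y/x = p_x/p_y.
So 3·p_y·y = 2·p_x·x; combined with the budget, a share 0.6 of income goes to x.
Demand: x*(p_x,p_y,I) = 0.6·I/p_x and y* = 0.4·I/p_y.
At p_x=14.96, p_y=6, I=360: x* = 0.6·360/14.96 = 14.4385.

x* = 14.4385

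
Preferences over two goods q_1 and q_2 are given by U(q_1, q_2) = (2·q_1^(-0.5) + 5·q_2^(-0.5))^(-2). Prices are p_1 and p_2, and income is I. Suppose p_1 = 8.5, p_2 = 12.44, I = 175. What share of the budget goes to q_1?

MRS = MU_q_1/MU_q_2 = (2/5)·(q_2/q_1)^(1.5). Set equal to p_1/p_2.
Hence q_2/q_1 = ((5/2)·p_1/p_2)^(1/(1.5)), i.e. raised to the 2/3 power.
With the ratio pinned down, the budget gives q_1* = I/(p_1 + p_2·(q_2/q_1)) and q_2* = (q_2/q_1)·q_1*.
Numerically q_2/q_1 = 1.428979, so q_1* = 175/(8.5 + 12.44·1.428979) = 6.6599 and q_2* = 1.428979·6.6599 = 9.5169.
Expenditure on q_1: 8.5·6.6599 = 56.6095; share = 0.3235.

share on q_1 = 0.3235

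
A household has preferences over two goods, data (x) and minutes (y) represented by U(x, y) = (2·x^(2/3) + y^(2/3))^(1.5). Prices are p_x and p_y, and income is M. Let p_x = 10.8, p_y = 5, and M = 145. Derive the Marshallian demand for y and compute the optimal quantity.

y* = 10.6827

MU_x ∝ 2·x^(-1/3), MU_y ∝ y^(-1/3), so MRS = 2·(y/x)^(1/3) = p_x/p_y.
Hence y/x = ((1/2)·p_x/p_y)^(1/(1/3)), i.e. raised to the 3 power.
Substitute y = (y/x)·x into the budget: x* = M/(p_x + p_y·(y/x)).
Numerically y/x = 1.259712, so x* = 145/(10.8 + 5·1.259712) = 8.4802 and y* = 1.259712·8.4802 = 10.6827.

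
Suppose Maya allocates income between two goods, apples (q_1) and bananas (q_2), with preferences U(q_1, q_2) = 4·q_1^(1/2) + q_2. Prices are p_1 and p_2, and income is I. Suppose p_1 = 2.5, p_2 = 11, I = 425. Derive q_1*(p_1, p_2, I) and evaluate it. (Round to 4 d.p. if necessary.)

Plugging in: q_1* = (2·11/2.5)² = 77.44.

q_1* = 77.44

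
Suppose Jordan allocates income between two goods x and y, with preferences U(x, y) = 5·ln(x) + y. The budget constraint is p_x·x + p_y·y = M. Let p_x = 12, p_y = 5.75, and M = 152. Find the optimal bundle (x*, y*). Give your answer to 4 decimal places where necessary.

x* = 2.3958, y* = 21.4348

Set MRS = p_x/p_y: (5/x)/1 = p_x/p_y.
So x*(p_x,p_y) = 5·p_y/p_x, independent of income; and y* = (M − 5·p_y)/p_y.
At the given prices: x* = 5·5.75/12 = 2.3958, and y* = 21.4348.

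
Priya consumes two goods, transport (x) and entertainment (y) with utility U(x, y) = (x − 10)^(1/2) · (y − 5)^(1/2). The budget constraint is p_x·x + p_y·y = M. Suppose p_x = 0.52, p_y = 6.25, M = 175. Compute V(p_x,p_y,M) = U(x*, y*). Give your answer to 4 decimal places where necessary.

Let x' = x−10, y' = y−5. MRS = y'/x' = p_x/p_y.
After buying the subsistence bundle (10, 5), a share 0.5 of the remaining income goes to x: x* = 10 + 0.5·(M − 10p_x − 5p_y)/p_x.
Discretionary income = 175 − 10·0.52 − 5·6.25 = 138.55; x* = 10 + 0.5·138.55/0.52 = 143.2212; y* = 5 + 0.5·138.55/6.25 = 16.084.
Utility at the optimum: U(143.2212, 16.084) = 38.4269.

V = 38.4269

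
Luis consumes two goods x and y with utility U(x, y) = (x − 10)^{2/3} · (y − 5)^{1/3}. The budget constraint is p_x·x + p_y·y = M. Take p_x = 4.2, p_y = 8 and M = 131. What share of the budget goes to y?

share on y = 0.43

Substituting into the budget: x* = 10 + 2/3·(M − 10·p_x − 5·p_y)/p_x, and y* = 5 + 1/3·(…)/p_y.
Discretionary income = 131 − 10·4.2 − 5·8 = 49; x* = 10 + 2/3·49/4.2 = 17.7778; y* = 5 + 1/3·49/8 = 7.0417.
Expenditure on y: 8·7.0417 = 56.3333; share = 0.43.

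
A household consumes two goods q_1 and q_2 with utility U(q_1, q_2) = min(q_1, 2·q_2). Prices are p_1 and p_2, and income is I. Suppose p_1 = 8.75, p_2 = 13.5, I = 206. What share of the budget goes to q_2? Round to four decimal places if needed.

Leontief preferences: the optimum is at the kink where q_1/2 = q_2/1, i.e. q_2 = (1/2)·q_1.
Budget: p_1·q_1 + p_2·(1/2)·q_1 = I, so (2·p_1 + p_2)·q_1 = 2·I.
Demand: q_1*(p_1,p_2,I) = 2·I/(2·p_1 + p_2), q_2* = I/(2·p_1 + p_2).
Here 2·8.75 + 13.5 = 31, giving q_1* = 13.2903 and q_2* = 6.6452.
Expenditure on q_2: 13.5·6.6452 = 89.7097; share = 0.4355.

share on q_2 = 0.4355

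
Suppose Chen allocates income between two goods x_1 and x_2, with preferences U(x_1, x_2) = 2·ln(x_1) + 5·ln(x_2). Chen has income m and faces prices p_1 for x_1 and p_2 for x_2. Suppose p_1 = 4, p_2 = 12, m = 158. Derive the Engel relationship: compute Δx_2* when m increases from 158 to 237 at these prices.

Δx_2* = 4.7024

Tangency: MRS = (2/5)·x_2/x_1 = p_1/p_2.
Rearranging, p_2·x_2 = (5/2)·p_1·x_1. Substituting into the budget gives p_1·x_1·(1 + (5/2)) = m.
Demand: x_1*(p_1,p_2,m) = 2/7·m/p_1 and x_2* = 5/7·m/p_2.
At p_1=4, p_2=12, m=158: x_2* = 5/7·158/12 = 9.4048.
At m' = 237: x_2* = 14.1071. Change: 14.1071 − 9.4048 = 4.7024.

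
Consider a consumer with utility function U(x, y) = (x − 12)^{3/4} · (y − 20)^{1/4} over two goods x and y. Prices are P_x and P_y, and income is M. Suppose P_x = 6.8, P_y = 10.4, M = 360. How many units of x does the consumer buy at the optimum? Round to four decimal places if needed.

After buying the subsistence bundle (12, 20), a share 0.75 of the remaining income goes to x: x* = 12 + 0.75·(M − 12P_x − 20P_y)/P_x.
Discretionary income = 360 − 12·6.8 − 20·10.4 = 70.4; x* = 12 + 0.75·70.4/6.8 = 19.7647.

x* = 19.7647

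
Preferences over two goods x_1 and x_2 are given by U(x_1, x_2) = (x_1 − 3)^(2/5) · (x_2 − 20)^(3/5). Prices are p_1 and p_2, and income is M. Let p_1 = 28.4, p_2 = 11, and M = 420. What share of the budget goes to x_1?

MRS = (2/3)·(x_2−20)/(x_1−3). Tangency with p_1/p_2 gives x_2−20 = (3/2)·(p_1/p_2)·(x_1−3).
After buying the subsistence bundle (3, 20), a share 0.4 of the remaining income goes to x_1: x_1* = 3 + 0.4·(M − 3p_1 − 20p_2)/p_1.
Discretionary income = 420 − 3·28.4 − 20·11 = 114.8; x_1* = 3 + 0.4·114.8/28.4 = 4.6169; x_2* = 20 + 0.6·114.8/11 = 26.2618.
Expenditure on x_1: 28.4·4.6169 = 131.12; share = 0.3122.

share on x_1 = 0.3122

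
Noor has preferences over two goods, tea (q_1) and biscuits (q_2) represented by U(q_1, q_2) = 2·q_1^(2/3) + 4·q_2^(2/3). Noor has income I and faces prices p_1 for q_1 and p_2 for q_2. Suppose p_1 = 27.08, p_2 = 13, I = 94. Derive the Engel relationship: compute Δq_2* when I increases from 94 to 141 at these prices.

Δq_2* = 3.5142

MU_q_1 ∝ 2·q_1^(-1/3), MU_q_2 ∝ 4·q_2^(-1/3), so MRS = (1/2)·(q_2/q_1)^(1/3) = p_1/p_2.
Solve for the ratio: q_2/q_1 = [2·p_1/p_2]^(3).
Substitute q_2 = (q_2/q_1)·q_1 into the budget: q_1* = I/(p_1 + p_2·(q_2/q_1)).
Numerically q_2/q_1 = 72.311257, so q_1* = 94/(27.08 + 13·72.311257) = 0.0972 and q_2* = 72.311257·0.0972 = 7.0283.
At I' = 141: q_2* = 10.5425. Change: 10.5425 − 7.0283 = 3.5142.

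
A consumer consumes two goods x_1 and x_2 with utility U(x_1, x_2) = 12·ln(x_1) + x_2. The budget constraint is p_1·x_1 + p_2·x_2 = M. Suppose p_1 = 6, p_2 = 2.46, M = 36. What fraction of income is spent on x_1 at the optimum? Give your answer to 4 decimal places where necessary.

MU_x_1 = 12/x_1, MU_x_2 = 1. Tangency: 12/x_1 = p_1/p_2.
So x_1*(p_1,p_2) = 12·p_2/p_1, independent of income; and x_2* = (M − 12·p_2)/p_2.
At the given prices: x_1* = 12·2.46/6 = 4.92, and x_2* = 2.6341.
Expenditure on x_1: 6·4.92 = 29.52; share = 0.82.

share on x_1 = 0.82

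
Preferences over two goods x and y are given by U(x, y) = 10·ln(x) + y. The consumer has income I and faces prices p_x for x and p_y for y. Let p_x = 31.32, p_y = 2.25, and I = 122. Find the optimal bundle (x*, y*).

x* = 0.7184, y* = 44.2222

At the given prices: x* = 10·2.25/31.32 = 0.7184, and y* = 44.2222.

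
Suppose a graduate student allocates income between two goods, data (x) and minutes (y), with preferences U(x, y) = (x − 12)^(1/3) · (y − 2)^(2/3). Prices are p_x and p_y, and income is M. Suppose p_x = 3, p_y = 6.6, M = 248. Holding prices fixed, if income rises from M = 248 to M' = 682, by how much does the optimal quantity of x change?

Δx* = 48.2222

Substituting into the budget: x* = 12 + 1/3·(M − 12·p_x − 2·p_y)/p_x, and y* = 2 + 2/3·(…)/p_y.
Discretionary income = 248 − 12·3 − 2·6.6 = 198.8; x* = 12 + 1/3·198.8/3 = 34.0889.
At M' = 682: x* = 82.3111. Change: 82.3111 − 34.0889 = 48.2222.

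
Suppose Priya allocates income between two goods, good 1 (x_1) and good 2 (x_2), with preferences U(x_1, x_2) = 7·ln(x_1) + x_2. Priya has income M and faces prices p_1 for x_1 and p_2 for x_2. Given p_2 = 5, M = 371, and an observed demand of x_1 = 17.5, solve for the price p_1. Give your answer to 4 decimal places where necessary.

Set MRS = p_1/p_2: (7/x_1)/1 = p_1/p_2.
So x_1*(p_1,p_2) = 7·p_2/p_1, independent of income; and x_2* = (M − 7·p_2)/p_2.
Set x_1* = 17.5 in the demand function and solve for p_1: p_1 = 2.

p_1 = 2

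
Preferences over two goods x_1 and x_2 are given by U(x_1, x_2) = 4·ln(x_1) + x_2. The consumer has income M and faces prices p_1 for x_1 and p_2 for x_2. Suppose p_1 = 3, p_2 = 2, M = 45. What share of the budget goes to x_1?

share on x_1 = 0.1778

So x_1*(p_1,p_2) = 4·p_2/p_1, independent of income; and x_2* = (M − 4·p_2)/p_2.
At the given prices: x_1* = 4·2/3 = 2.6667, and x_2* = 18.5.
Expenditure on x_1: 3·2.6667 = 8; share = 0.1778.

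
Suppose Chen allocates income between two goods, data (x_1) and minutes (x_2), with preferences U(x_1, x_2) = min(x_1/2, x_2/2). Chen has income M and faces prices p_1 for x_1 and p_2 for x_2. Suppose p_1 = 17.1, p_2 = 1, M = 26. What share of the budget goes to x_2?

With perfect complements, no substitution: consume in ratio x_1:x_2 = 2:2.
Budget: p_1·x_1 + p_2·x_1 = M, so (2·p_1 + 2·p_2)·x_1 = 2·M.
Demand: x_1*(p_1,p_2,M) = 2·M/(2·p_1 + 2·p_2), x_2* = 2·M/(2·p_1 + 2·p_2).
Here 2·17.1 + 2·1 = 36.2, giving x_1* = 1.4365 and x_2* = 1.4365.
Expenditure on x_2: 1·1.4365 = 1.4365; share = 0.0552.

share on x_2 = 0.0552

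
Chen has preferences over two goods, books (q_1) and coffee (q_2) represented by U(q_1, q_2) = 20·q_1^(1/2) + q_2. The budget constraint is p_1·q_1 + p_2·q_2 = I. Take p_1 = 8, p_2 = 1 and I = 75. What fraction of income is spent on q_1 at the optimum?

MU_q_1 = 10/√q_1, MU_q_2 = 1. Tangency: 10/√q_1 = p_1/p_2.
Thus q_1* = (10·p_2/p_1)² — independent of I — with the rest of income spent on q_2.
Plugging in: q_1* = (10·1/8)² = 1.5625, q_2* = 62.5.
Expenditure on q_1: 8·1.5625 = 12.5; share = 0.1667.

share on q_1 = 0.1667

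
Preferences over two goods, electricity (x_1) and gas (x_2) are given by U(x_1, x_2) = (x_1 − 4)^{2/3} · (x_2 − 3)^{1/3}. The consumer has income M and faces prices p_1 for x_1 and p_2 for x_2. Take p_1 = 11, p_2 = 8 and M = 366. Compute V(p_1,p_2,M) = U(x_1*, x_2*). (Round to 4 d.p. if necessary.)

This is Cobb-Douglas in (x_1−4, x_2−3): tangency gives 2/3·p_2·(x_2−3) = 1/3·p_1·(x_1−4).
After buying the subsistence bundle (4, 3), a share 2/3 of the remaining income goes to x_1: x_1* = 4 + 2/3·(M − 4p_1 − 3p_2)/p_1.
Discretionary income = 366 − 4·11 − 3·8 = 298; x_1* = 4 + 2/3·298/11 = 22.0606; x_2* = 3 + 1/3·298/8 = 15.4167.
Utility at the optimum: U(22.0606, 15.4167) = 15.9401.

V = 15.9401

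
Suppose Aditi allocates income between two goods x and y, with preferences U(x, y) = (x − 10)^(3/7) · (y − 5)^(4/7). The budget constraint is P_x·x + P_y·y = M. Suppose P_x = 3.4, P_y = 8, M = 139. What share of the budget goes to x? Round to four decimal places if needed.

Let x' = x−10, y' = y−5. MRS = (3/4)·y'/x' = P_x/P_y.
Substituting into the budget: x* = 10 + 3/7·(M − 10·P_x − 5·P_y)/P_x, and y* = 5 + 4/7·(…)/P_y.
Discretionary income = 139 − 10·3.4 − 5·8 = 65; x* = 10 + 3/7·65/3.4 = 18.1933; y* = 5 + 4/7·65/8 = 9.6429.
Expenditure on x: 3.4·18.1933 = 61.8571; share = 0.445.

share on x = 0.445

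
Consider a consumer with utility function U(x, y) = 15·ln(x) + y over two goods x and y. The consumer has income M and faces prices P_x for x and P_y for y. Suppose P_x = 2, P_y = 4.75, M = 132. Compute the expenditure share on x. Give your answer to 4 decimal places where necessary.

Set MRS = P_x/P_y: (15/x)/1 = P_x/P_y.
So x*(P_x,P_y) = 15·P_y/P_x, independent of income; and y* = (M − 15·P_y)/P_y.
At the given prices: x* = 15·4.75/2 = 35.625, and y* = 12.7895.
Expenditure on x: 2·35.625 = 71.25; share = 0.5398.

share on x = 0.5398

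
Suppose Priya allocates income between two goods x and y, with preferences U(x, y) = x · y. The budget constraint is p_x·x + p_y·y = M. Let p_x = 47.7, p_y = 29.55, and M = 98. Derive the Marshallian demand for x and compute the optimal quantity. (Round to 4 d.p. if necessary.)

x* = 1.0273

The MRS is y/x. Set MRS = p_x/p_y.
So p_y·y = p_x·x; combined with the budget, a share 0.5 of income goes to x.
Demand: x*(p_x,p_y,M) = 0.5·M/p_x and y* = 0.5·M/p_y.
At p_x=47.7, p_y=29.55, M=98: x* = 0.5·98/47.7 = 1.0273.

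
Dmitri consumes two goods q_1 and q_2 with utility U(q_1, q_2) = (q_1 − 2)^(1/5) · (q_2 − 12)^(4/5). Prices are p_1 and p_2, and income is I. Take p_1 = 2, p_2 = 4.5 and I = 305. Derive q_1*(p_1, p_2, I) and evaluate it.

MRS = (1/4)·(q_2−12)/(q_1−2). Tangency with p_1/p_2 gives q_2−12 = 4·(p_1/p_2)·(q_1−2).
Substituting into the budget: q_1* = 2 + 0.2·(I − 2·p_1 − 12·p_2)/p_1, and q_2* = 12 + 0.8·(…)/p_2.
Discretionary income = 305 − 2·2 − 12·4.5 = 247; q_1* = 2 + 0.2·247/2 = 26.7.

q_1* = 26.7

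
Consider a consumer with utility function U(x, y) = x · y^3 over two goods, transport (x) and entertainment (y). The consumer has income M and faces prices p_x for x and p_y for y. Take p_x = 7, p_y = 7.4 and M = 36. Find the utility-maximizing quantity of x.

Tangency: MRS = (1/3)·y/x = p_x/p_y.
So p_y·y = 3·p_x·x; combined with the budget, a share 0.25 of income goes to x.
Demand: x*(p_x,p_y,M) = 0.25·M/p_x and y* = 0.75·M/p_y.
At p_x=7, p_y=7.4, M=36: x* = 0.25·36/7 = 1.2857.

x* = 1.2857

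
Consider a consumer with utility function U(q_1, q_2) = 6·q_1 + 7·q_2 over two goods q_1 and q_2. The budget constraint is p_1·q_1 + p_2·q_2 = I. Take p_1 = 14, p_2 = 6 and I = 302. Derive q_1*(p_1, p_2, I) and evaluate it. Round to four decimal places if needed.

q_1* = 0

Linear utility — the consumer picks whichever good has higher MU/price: 6/14 = 0.4286 vs 7/6 = 1.1667.
q_2 gives more utility per dollar, so spend all income on q_2: q_2* = I/p_2, q_1* = 0.
Numerically: q_1* = 0, q_2* = 50.3333.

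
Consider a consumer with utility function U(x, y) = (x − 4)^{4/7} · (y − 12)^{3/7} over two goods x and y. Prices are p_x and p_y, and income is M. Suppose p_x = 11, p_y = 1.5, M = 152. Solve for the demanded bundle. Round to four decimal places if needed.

Let x' = x−4, y' = y−12. MRS = (4/3)·y'/x' = p_x/p_y.
Substituting into the budget: x* = 4 + 4/7·(M − 4·p_x − 12·p_y)/p_x, and y* = 12 + 3/7·(…)/p_y.
Discretionary income = 152 − 4·11 − 12·1.5 = 90; x* = 4 + 4/7·90/11 = 8.6753; y* = 12 + 3/7·90/1.5 = 37.7143.

x* = 8.6753, y* = 37.7143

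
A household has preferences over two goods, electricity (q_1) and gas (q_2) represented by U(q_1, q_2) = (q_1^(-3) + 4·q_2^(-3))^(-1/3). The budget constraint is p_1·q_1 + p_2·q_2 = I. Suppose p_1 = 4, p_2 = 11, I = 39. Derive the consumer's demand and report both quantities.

With the ratio pinned down, the budget gives q_1* = I/(p_1 + p_2·(q_2/q_1)) and q_2* = (q_2/q_1)·q_1*.
Numerically q_2/q_1 = 1.098201, so q_1* = 39/(4 + 11·1.098201) = 2.4253 and q_2* = 1.098201·2.4253 = 2.6635.

q_1* = 2.4253, q_2* = 2.6635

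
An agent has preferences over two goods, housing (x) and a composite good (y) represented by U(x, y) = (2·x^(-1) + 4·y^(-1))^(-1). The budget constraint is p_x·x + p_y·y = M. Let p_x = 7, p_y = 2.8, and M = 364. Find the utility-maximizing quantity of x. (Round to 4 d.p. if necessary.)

MRS = MU_x/MU_y = (1/2)·(y/x)^(2). Set equal to p_x/p_y.
Solve for the ratio: y/x = [2·p_x/p_y]^(0.5).
Substitute y = (y/x)·x into the budget: x* = M/(p_x + p_y·(y/x)).
Numerically y/x = 2.236068, so x* = 364/(7 + 2.8·2.236068) = 27.4489.

x* = 27.4489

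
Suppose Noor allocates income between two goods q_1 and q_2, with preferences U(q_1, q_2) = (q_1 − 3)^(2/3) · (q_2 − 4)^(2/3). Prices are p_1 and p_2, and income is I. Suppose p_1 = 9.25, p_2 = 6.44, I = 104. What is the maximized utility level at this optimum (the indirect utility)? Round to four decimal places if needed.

V = 4.8553

Let q_1' = q_1−3, q_2' = q_2−4. MRS = q_2'/q_1' = p_1/p_2.
After buying the subsistence bundle (3, 4), a share 0.5 of the remaining income goes to q_1: q_1* = 3 + 0.5·(I − 3p_1 − 4p_2)/p_1.
Discretionary income = 104 − 3·9.25 − 4·6.44 = 50.49; q_1* = 3 + 0.5·50.49/9.25 = 5.7292; q_2* = 4 + 0.5·50.49/6.44 = 7.92.
Utility at the optimum: U(5.7292, 7.92) = 4.8553.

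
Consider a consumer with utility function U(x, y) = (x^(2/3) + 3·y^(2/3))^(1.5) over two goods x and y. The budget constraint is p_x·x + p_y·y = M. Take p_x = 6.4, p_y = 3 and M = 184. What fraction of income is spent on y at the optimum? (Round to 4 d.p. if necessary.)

MRS = MU_x/MU_y = (1/3)·(y/x)^(1/3). Set equal to p_x/p_y.
Solve for the ratio: y/x = [3·p_x/p_y]^(3).
Substitute y = (y/x)·x into the budget: x* = M/(p_x + p_y·(y/x)).
Numerically y/x = 262.144, so x* = 184/(6.4 + 3·262.144) = 0.2321 and y* = 262.144·0.2321 = 60.8382.
Expenditure on y: 3·60.8382 = 182.5147; share = 0.9919.

share on y = 0.9919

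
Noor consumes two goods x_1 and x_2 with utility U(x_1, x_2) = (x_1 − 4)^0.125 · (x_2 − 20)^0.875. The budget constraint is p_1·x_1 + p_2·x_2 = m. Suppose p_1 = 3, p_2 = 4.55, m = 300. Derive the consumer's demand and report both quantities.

This is Cobb-Douglas in (x_1−4, x_2−20): tangency gives 0.125·p_2·(x_2−20) = 0.875·p_1·(x_1−4).
Substituting into the budget: x_1* = 4 + 0.125·(m − 4·p_1 − 20·p_2)/p_1, and x_2* = 20 + 0.875·(…)/p_2.
Discretionary income = 300 − 4·3 − 20·4.55 = 197; x_1* = 4 + 0.125·197/3 = 12.2083; x_2* = 20 + 0.875·197/4.55 = 57.8846.

x_1* = 12.2083, x_2* = 57.8846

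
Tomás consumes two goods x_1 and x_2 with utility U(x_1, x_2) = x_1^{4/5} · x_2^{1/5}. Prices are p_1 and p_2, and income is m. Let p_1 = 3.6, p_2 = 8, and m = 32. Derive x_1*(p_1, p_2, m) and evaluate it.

The MRS is 4·x_2/x_1. Set MRS = p_1/p_2.
Rearranging, p_2·x_2 = (1/4)·p_1·x_1. Substituting into the budget gives p_1·x_1·(1 + (1/4)) = m.
Demand: x_1*(p_1,p_2,m) = 0.8·m/p_1 and x_2* = 0.2·m/p_2.
At p_1=3.6, p_2=8, m=32: x_1* = 0.8·32/3.6 = 7.1111.

x_1* = 7.1111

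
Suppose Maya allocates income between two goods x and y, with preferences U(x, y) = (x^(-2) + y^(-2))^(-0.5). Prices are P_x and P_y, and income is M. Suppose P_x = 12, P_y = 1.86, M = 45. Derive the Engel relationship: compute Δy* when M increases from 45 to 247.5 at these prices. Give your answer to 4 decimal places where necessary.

Δy* = 24.3799

MRS = MU_x/MU_y = (y/x)^(3). Set equal to P_x/P_y.
Hence y/x = (P_x/P_y)^(1/(3)), i.e. raised to the 1/3 power.
Substitute y = (y/x)·x into the budget: x* = M/(P_x + P_y·(y/x)).
Numerically y/x = 1.861613, so x* = 45/(12 + 1.86·1.861613) = 2.9102 and y* = 1.861613·2.9102 = 5.4178.
At M' = 247.5: y* = 29.7977. Change: 29.7977 − 5.4178 = 24.3799.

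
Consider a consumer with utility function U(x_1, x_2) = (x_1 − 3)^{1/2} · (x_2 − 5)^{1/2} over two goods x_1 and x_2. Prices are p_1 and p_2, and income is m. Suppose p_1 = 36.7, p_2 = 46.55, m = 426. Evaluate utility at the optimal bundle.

V = 1.0059

MRS = (x_2−5)/(x_1−3). Tangency with p_1/p_2 gives x_2−5 = (p_1/p_2)·(x_1−3).
Substituting into the budget: x_1* = 3 + 0.5·(m − 3·p_1 − 5·p_2)/p_1, and x_2* = 5 + 0.5·(…)/p_2.
Discretionary income = 426 − 3·36.7 − 5·46.55 = 83.15; x_1* = 3 + 0.5·83.15/36.7 = 4.1328; x_2* = 5 + 0.5·83.15/46.55 = 5.8931.
Utility at the optimum: U(4.1328, 5.8931) = 1.0059.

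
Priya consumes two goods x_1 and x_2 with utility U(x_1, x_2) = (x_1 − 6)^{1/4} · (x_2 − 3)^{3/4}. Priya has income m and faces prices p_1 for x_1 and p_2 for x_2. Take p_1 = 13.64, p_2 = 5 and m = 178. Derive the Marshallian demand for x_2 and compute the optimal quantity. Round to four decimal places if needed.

x_2* = 15.174

MRS = (1/3)·(x_2−3)/(x_1−6). Tangency with p_1/p_2 gives x_2−3 = 3·(p_1/p_2)·(x_1−6).
After buying the subsistence bundle (6, 3), a share 0.25 of the remaining income goes to x_1: x_1* = 6 + 0.25·(m − 6p_1 − 3p_2)/p_1.
Discretionary income = 178 − 6·13.64 − 3·5 = 81.16; x_2* = 3 + 0.75·81.16/5 = 15.174.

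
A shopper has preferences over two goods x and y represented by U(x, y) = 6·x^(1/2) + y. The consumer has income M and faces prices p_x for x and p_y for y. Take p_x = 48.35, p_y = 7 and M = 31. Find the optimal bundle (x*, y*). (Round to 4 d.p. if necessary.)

MU_x = 3/√x, MU_y = 1. Tangency: 3/√x = p_x/p_y.
Thus x* = (3·p_y/p_x)² — independent of M — with the rest of income spent on y.
Plugging in: x* = (3·7/48.35)² = 0.1886, y* = 3.1256.

x* = 0.1886, y* = 3.1256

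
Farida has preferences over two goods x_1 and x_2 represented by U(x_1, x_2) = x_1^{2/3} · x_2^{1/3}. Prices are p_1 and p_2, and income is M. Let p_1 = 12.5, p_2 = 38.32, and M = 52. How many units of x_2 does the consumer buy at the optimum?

x_2* = 0.4523

The MRS is 2·x_2/x_1. Set MRS = p_1/p_2.
So 2/3·p_2·x_2 = 1/3·p_1·x_1; combined with the budget, a share 2/3 of income goes to x_1.
Demand: x_1*(p_1,p_2,M) = 2/3·M/p_1 and x_2* = 1/3·M/p_2.
At p_1=12.5, p_2=38.32, M=52: x_2* = 1/3·52/38.32 = 0.4523.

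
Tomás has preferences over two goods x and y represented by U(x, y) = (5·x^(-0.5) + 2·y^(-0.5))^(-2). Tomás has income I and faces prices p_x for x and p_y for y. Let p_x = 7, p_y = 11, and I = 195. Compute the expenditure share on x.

From the CES first-order condition, (5/2)·(y/x)^(1.5) = p_x/p_y.
Solve for the ratio: y/x = [(2/5)·p_x/p_y]^(2/3).
Substitute y = (y/x)·x into the budget: x* = I/(p_x + p_y·(y/x)).
Numerically y/x = 0.401646, so x* = 195/(7 + 11·0.401646) = 17.0781 and y* = 0.401646·17.0781 = 6.8594.
Expenditure on x: 7·17.0781 = 119.547; share = 0.6131.

share on x = 0.6131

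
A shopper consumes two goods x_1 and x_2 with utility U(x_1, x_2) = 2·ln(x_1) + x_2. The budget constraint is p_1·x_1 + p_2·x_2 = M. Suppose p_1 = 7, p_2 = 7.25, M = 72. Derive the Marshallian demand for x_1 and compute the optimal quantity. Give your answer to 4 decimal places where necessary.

x_1* = 2.0714

MU_x_1 = 2/x_1, MU_x_2 = 1. Tangency: 2/x_1 = p_1/p_2.
So x_1*(p_1,p_2) = 2·p_2/p_1, independent of income; and x_2* = (M − 2·p_2)/p_2.
At the given prices: x_1* = 2·7.25/7 = 2.0714.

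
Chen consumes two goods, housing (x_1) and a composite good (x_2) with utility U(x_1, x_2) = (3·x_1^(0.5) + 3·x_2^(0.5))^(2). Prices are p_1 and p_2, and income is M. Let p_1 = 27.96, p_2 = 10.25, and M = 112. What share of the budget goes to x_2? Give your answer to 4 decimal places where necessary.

Substitute x_2 = (x_2/x_1)·x_1 into the budget: x_1* = M/(p_1 + p_2·(x_2/x_1)).
Numerically x_2/x_1 = 7.440919, so x_1* = 112/(27.96 + 10.25·7.440919) = 1.0746 and x_2* = 7.440919·1.0746 = 7.9957.
Expenditure on x_2: 10.25·7.9957 = 81.9555; share = 0.7317.

share on x_2 = 0.7317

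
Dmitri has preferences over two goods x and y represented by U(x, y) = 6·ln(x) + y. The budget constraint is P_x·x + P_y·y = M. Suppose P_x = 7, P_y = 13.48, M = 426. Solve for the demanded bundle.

Set MRS = P_x/P_y: (6/x)/1 = P_x/P_y.
So x*(P_x,P_y) = 6·P_y/P_x, independent of income; and y* = (M − 6·P_y)/P_y.
At the given prices: x* = 6·13.48/7 = 11.5543, and y* = 25.6024.

x* = 11.5543, y* = 25.6024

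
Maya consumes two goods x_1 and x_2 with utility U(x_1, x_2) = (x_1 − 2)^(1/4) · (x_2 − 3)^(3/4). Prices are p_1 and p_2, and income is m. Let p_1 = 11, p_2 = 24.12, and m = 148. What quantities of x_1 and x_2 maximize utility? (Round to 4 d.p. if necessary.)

This is Cobb-Douglas in (x_1−2, x_2−3): tangency gives 0.25·p_2·(x_2−3) = 0.75·p_1·(x_1−2).
Substituting into the budget: x_1* = 2 + 0.25·(m − 2·p_1 − 3·p_2)/p_1, and x_2* = 3 + 0.75·(…)/p_2.
Discretionary income = 148 − 2·11 − 3·24.12 = 53.64; x_1* = 2 + 0.25·53.64/11 = 3.2191; x_2* = 3 + 0.75·53.64/24.12 = 4.6679.

x_1* = 3.2191, x_2* = 4.6679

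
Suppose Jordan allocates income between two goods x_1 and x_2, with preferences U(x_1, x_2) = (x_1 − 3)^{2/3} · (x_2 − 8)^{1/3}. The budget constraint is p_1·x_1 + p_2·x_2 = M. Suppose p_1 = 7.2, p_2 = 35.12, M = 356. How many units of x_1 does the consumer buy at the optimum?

x_1* = 7.9481

This is Cobb-Douglas in (x_1−3, x_2−8): tangency gives 2/3·p_2·(x_2−8) = 1/3·p_1·(x_1−3).
After buying the subsistence bundle (3, 8), a share 2/3 of the remaining income goes to x_1: x_1* = 3 + 2/3·(M − 3p_1 − 8p_2)/p_1.
Discretionary income = 356 − 3·7.2 − 8·35.12 = 53.44; x_1* = 3 + 2/3·53.44/7.2 = 7.9481.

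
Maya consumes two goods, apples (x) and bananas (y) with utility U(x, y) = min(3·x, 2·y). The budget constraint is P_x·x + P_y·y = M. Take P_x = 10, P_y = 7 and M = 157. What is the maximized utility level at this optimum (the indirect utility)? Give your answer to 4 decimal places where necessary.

With perfect complements, no substitution: consume in ratio x:y = 2:3.
Budget: P_x·x + P_y·(3/2)·x = M, so (2·P_x + 3·P_y)·x = 2·M.
Demand: x*(P_x,P_y,M) = 2·M/(2·P_x + 3·P_y), y* = 3·M/(2·P_x + 3·P_y).
Here 2·10 + 3·7 = 41, giving x* = 7.6585 and y* = 11.4878.
Utility at the optimum: U(7.6585, 11.4878) = 22.9756.

V = 22.9756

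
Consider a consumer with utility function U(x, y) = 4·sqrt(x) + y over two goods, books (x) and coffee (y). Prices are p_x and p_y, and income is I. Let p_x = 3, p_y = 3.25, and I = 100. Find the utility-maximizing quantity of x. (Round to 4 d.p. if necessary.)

x* = 4.6944

MU_x = 2/√x, MU_y = 1. Tangency: 2/√x = p_x/p_y.
Thus x* = (2·p_y/p_x)² — independent of I — with the rest of income spent on y.
Plugging in: x* = (2·3.25/3)² = 4.6944.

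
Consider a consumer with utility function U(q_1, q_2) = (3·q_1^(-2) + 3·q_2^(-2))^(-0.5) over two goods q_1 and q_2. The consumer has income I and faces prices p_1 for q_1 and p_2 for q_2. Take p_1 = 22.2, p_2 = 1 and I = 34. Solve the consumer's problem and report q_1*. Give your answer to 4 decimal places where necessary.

q_1* = 1.3594

With the ratio pinned down, the budget gives q_1* = I/(p_1 + p_2·(q_2/q_1)) and q_2* = (q_2/q_1)·q_1*.
Numerically q_2/q_1 = 2.810505, so q_1* = 34/(22.2 + 1·2.810505) = 1.3594.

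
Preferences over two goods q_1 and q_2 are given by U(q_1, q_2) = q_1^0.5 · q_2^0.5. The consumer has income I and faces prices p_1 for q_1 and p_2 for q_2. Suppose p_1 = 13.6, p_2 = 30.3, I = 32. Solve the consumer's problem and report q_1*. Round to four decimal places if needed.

Tangency: MRS = q_2/q_1 = p_1/p_2.
So 0.5·p_2·q_2 = 0.5·p_1·q_1; combined with the budget, a share 0.5 of income goes to q_1.
Demand: q_1*(p_1,p_2,I) = 0.5·I/p_1 and q_2* = 0.5·I/p_2.
At p_1=13.6, p_2=30.3, I=32: q_1* = 0.5·32/13.6 = 1.1765.

q_1* = 1.1765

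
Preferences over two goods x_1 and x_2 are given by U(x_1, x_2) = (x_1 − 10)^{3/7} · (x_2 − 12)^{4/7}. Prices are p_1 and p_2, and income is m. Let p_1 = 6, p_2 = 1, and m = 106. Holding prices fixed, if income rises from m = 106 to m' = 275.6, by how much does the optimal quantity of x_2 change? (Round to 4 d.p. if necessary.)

Δx_2* = 96.9143

MRS = (3/4)·(x_2−12)/(x_1−10). Tangency with p_1/p_2 gives x_2−12 = (4/3)·(p_1/p_2)·(x_1−10).
After buying the subsistence bundle (10, 12), a share 3/7 of the remaining income goes to x_1: x_1* = 10 + 3/7·(m − 10p_1 − 12p_2)/p_1.
Discretionary income = 106 − 10·6 − 12·1 = 34; x_2* = 12 + 4/7·34/1 = 31.4286.
At m' = 275.6: x_2* = 128.3429. Change: 128.3429 − 31.4286 = 96.9143.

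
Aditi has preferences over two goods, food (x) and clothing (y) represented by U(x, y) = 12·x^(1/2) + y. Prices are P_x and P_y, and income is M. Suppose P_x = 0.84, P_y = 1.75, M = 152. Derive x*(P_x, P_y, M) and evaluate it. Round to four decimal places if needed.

Set MRS = P_x/P_y: 6·x^(−1/2) = P_x/P_y.
Thus x* = (6·P_y/P_x)² — independent of M — with the rest of income spent on y.
Plugging in: x* = (6·1.75/0.84)² = 156.25.

x* = 156.25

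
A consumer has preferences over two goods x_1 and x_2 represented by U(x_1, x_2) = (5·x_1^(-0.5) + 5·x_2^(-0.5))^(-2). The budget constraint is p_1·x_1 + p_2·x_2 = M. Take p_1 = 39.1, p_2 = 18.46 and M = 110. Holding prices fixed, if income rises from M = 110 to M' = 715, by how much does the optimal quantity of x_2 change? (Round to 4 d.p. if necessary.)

MRS = MU_x_1/MU_x_2 = (x_2/x_1)^(1.5). Set equal to p_1/p_2.
Solve for the ratio: x_2/x_1 = [p_1/p_2]^(2/3).
Substitute x_2 = (x_2/x_1)·x_1 into the budget: x_1* = M/(p_1 + p_2·(x_2/x_1)).
Numerically x_2/x_1 = 1.649289, so x_1* = 110/(39.1 + 18.46·1.649289) = 1.5817 and x_2* = 1.649289·1.5817 = 2.6087.
At M' = 715: x_2* = 16.9563. Change: 16.9563 − 2.6087 = 14.3476.

Δx_2* = 14.3476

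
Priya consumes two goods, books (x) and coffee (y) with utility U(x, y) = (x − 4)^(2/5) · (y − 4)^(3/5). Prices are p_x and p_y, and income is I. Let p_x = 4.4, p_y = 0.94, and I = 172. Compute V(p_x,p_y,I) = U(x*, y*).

MRS = (2/3)·(y−4)/(x−4). Tangency with p_x/p_y gives y−4 = (3/2)·(p_x/p_y)·(x−4).
Substituting into the budget: x* = 4 + 0.4·(I − 4·p_x − 4·p_y)/p_x, and y* = 4 + 0.6·(…)/p_y.
Discretionary income = 172 − 4·4.4 − 4·0.94 = 150.64; x* = 4 + 0.4·150.64/4.4 = 17.6945; y* = 4 + 0.6·150.64/0.94 = 100.1532.
Utility at the optimum: U(17.6945, 100.1532) = 44.0958.

V = 44.0958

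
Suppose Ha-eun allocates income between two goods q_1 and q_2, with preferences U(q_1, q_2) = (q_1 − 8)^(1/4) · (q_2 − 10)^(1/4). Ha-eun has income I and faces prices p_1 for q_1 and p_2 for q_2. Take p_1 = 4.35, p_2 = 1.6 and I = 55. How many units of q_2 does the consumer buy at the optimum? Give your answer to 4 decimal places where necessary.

MRS = (q_2−10)/(q_1−8). Tangency with p_1/p_2 gives q_2−10 = (p_1/p_2)·(q_1−8).
Substituting into the budget: q_1* = 8 + 0.5·(I − 8·p_1 − 10·p_2)/p_1, and q_2* = 10 + 0.5·(…)/p_2.
Discretionary income = 55 − 8·4.35 − 10·1.6 = 4.2; q_2* = 10 + 0.5·4.2/1.6 = 11.3125.

q_2* = 11.3125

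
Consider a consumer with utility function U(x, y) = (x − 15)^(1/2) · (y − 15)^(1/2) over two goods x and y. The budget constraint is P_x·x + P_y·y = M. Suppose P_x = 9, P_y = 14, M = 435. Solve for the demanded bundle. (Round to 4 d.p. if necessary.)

x* = 20, y* = 18.2143

Discretionary income = 435 − 15·9 − 15·14 = 90; x* = 15 + 0.5·90/9 = 20; y* = 15 + 0.5·90/14 = 18.2143.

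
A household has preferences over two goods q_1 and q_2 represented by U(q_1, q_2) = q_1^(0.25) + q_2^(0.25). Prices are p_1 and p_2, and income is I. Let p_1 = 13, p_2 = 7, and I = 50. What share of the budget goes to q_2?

share on q_2 = 0.5514

MU_q_1 ∝ q_1^(-0.75), MU_q_2 ∝ q_2^(-0.75), so MRS = (q_2/q_1)^(0.75) = p_1/p_2.
Hence q_2/q_1 = (p_1/p_2)^(1/(0.75)), i.e. raised to the 4/3 power.
With the ratio pinned down, the budget gives q_1* = I/(p_1 + p_2·(q_2/q_1)) and q_2* = (q_2/q_1)·q_1*.
Numerically q_2/q_1 = 2.282761, so q_1* = 50/(13 + 7·2.282761) = 1.7254 and q_2* = 2.282761·1.7254 = 3.9386.
Expenditure on q_2: 7·3.9386 = 27.5702; share = 0.5514.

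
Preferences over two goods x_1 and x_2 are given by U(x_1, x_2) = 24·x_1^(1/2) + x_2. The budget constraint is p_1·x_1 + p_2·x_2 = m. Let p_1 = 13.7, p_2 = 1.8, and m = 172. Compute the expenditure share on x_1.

share on x_1 = 0.198

MU_x_1 = 12/√x_1, MU_x_2 = 1. Tangency: 12/√x_1 = p_1/p_2.
Thus x_1* = (12·p_2/p_1)² — independent of m — with the rest of income spent on x_2.
Plugging in: x_1* = (12·1.8/13.7)² = 2.4858, x_2* = 76.6358.
Expenditure on x_1: 13.7·2.4858 = 34.0555; share = 0.198.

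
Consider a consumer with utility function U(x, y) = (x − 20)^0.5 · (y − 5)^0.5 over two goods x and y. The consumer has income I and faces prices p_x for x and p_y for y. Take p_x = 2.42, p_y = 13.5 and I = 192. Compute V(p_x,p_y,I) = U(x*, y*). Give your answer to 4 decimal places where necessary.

V = 6.657

Let x' = x−20, y' = y−5. MRS = y'/x' = p_x/p_y.
After buying the subsistence bundle (20, 5), a share 0.5 of the remaining income goes to x: x* = 20 + 0.5·(I − 20p_x − 5p_y)/p_x.
Discretionary income = 192 − 20·2.42 − 5·13.5 = 76.1; x* = 20 + 0.5·76.1/2.42 = 35.7231; y* = 5 + 0.5·76.1/13.5 = 7.8185.
Utility at the optimum: U(35.7231, 7.8185) = 6.657.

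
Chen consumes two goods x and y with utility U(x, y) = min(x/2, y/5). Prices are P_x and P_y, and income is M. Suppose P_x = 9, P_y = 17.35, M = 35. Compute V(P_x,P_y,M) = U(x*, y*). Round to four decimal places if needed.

Leontief preferences: the optimum is at the kink where x/2 = y/5, i.e. y = (5/2)·x.
Budget: P_x·x + P_y·(5/2)·x = M, so (2·P_x + 5·P_y)·x = 2·M.
Demand: x*(P_x,P_y,M) = 2·M/(2·P_x + 5·P_y), y* = 5·M/(2·P_x + 5·P_y).
Here 2·9 + 5·17.35 = 104.75, giving x* = 0.6683 and y* = 1.6706.
Utility at the optimum: U(0.6683, 1.6706) = 0.3341.

V = 0.3341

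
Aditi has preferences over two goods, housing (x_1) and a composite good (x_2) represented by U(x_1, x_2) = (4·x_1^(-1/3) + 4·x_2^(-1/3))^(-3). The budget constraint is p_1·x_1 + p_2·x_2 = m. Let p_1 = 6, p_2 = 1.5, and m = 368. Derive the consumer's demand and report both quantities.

x_1* = 35.9282, x_2* = 101.6204

From the CES first-order condition, (x_2/x_1)^(4/3) = p_1/p_2.
Solve for the ratio: x_2/x_1 = [p_1/p_2]^(0.75).
Substitute x_2 = (x_2/x_1)·x_1 into the budget: x_1* = m/(p_1 + p_2·(x_2/x_1)).
Numerically x_2/x_1 = 2.828427, so x_1* = 368/(6 + 1.5·2.828427) = 35.9282 and x_2* = 2.828427·35.9282 = 101.6204.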